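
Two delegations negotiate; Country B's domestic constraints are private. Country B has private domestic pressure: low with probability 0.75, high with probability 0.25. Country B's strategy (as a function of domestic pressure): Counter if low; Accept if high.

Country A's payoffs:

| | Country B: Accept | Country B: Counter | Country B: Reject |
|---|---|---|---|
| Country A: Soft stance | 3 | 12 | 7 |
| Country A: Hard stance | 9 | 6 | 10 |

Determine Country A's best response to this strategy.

Soft stance

E[Soft stance] = 0.75·(12) + 0.25·(3) = 9.75
E[Hard stance] = 0.75·(6) + 0.25·(9) = 6.75
Best response: Soft stance (9.75 is the largest).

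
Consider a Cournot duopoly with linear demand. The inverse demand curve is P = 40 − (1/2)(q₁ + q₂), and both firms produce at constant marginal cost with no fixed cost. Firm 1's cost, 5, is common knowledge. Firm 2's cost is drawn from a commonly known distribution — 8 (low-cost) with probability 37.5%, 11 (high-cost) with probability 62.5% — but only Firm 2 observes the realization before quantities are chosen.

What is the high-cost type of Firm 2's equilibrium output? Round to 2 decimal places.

15.71

Firm 2 with cost c maximizes (40 − (1/2)(q₁+q₂) − c)·q₂, giving q₂(c) = (40 − c − (1/2)q₁).
E[c₂] = 0.375·8 + 0.625·11 = 9.875
Firm 1's FOC against E[q₂] yields q₁ = (40 − 2·5 + E[c₂])/(3/2) = (40 − 10 + 9.875)/(3/2) = 26.5833.
q₂(high-cost) = (40 − 11 − (1/2)·26.5833) = 15.7083.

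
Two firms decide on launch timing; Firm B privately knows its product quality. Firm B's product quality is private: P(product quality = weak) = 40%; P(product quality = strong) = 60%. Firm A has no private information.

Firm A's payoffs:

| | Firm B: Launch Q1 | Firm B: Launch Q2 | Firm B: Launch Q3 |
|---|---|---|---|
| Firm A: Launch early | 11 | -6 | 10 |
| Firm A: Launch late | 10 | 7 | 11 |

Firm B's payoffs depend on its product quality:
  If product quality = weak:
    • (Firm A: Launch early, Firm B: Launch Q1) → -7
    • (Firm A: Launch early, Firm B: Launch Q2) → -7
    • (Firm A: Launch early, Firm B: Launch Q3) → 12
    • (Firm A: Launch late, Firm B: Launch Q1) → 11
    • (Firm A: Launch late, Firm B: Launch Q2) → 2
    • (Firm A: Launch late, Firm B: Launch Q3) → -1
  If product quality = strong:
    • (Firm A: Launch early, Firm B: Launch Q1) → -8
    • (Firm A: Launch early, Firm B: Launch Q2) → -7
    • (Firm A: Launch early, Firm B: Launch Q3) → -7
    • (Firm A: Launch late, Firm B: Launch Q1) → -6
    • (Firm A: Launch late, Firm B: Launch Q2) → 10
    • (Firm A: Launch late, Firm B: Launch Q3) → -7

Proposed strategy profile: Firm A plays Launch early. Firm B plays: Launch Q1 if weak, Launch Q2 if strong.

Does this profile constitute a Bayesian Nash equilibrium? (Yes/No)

Firm A plays Launch early: E[Launch early] = 0.4·(11) + 0.6·(-6) = 0.8; E[Launch late] = 8.2. Not best-responding. ✗
Firm B (product quality weak), facing Launch early: Launch Q1 gives -7, Launch Q2 gives -7, Launch Q3 gives 12. Proposed Launch Q1 is not best — profitable deviation exists. ✗
Firm B (product quality strong), facing Launch early: Launch Q1 gives -8, Launch Q2 gives -7, Launch Q3 gives -7. Proposed Launch Q2 is best. ✓

No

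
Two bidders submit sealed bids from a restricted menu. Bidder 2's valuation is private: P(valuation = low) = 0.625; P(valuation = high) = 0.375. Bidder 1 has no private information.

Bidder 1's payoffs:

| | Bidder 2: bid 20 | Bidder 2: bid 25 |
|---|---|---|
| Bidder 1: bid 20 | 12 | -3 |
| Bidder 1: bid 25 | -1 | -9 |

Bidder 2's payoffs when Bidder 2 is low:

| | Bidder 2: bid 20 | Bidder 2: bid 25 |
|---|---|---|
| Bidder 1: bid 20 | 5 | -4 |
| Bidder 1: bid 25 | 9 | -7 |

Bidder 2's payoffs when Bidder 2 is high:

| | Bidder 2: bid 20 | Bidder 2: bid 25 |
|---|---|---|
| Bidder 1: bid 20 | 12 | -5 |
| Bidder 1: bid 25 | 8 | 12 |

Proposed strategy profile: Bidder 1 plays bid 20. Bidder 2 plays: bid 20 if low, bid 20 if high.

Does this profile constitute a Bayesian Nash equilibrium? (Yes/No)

Yes

Bidder 1 plays bid 20: E[bid 20] = 0.625·(12) + 0.375·(12) = 12; E[bid 25] = -1. Best-responding. ✓
Bidder 2 (valuation low), facing bid 20: bid 20 gives 5, bid 25 gives -4. Proposed bid 20 is best. ✓
Bidder 2 (valuation high), facing bid 20: bid 20 gives 12, bid 25 gives -5. Proposed bid 20 is best. ✓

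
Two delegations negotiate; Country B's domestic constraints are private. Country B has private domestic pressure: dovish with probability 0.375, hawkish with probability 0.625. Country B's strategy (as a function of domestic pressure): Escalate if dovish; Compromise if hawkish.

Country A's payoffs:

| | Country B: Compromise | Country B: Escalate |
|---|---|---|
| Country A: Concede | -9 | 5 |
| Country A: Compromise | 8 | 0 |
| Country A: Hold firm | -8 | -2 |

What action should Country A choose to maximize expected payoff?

Compromise

Compute Country A's expected payoff for each action, taking the expectation over Country B's type.
E[Concede] = 0.375·(5) + 0.625·(-9) = -3.75
E[Compromise] = 0.375·(0) + 0.625·(8) = 5
E[Hold firm] = 0.375·(-2) + 0.625·(-8) = -5.75
Best response: Compromise (5 is the largest).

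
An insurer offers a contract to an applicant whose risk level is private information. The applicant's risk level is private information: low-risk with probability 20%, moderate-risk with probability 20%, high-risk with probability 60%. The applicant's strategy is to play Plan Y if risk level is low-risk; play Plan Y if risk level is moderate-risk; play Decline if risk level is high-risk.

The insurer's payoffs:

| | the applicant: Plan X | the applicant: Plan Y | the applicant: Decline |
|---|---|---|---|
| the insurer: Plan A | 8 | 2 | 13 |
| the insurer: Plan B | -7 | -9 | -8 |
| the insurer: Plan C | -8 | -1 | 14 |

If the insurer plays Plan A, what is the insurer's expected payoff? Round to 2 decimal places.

8.60

Take the expectation over the applicant's risk level, weighting each type's action by its prior probability.
E[Plan A] = 0.2·2 + 0.2·2 + 0.6·13 = 0.4 + 0.4 + 7.8 = 8.6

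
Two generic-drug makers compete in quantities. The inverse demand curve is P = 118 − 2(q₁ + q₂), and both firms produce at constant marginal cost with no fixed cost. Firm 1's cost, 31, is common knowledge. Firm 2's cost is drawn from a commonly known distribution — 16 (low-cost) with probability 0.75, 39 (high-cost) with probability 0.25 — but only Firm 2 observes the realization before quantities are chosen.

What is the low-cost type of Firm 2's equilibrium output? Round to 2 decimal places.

Type-c best response for Firm 2: q₂(c) = (118 − c)/4 − q₁/2.
Firm 1 maximizes expected profit; its first-order condition is 118 − 4q₁ − 2E[q₂] − 31 = 0.
Substituting E[q₂] and solving: E[c₂] = 21.75, so q₁ = (118 − 2·31 + 21.75)/6 = 12.9583.
q₂(low-cost) = (118 − 16 − 2·12.9583)/4 = 19.0208.

19.02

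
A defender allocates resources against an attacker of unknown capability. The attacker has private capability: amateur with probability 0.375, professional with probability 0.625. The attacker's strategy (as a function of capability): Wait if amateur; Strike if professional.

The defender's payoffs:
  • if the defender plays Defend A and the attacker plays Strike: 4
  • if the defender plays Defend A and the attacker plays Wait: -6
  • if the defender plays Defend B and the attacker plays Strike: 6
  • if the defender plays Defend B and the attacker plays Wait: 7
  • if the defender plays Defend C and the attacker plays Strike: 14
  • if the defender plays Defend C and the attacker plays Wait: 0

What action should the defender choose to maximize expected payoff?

E[Defend A] = 0.375·(-6) + 0.625·(4) = 0.25
E[Defend B] = 0.375·(7) + 0.625·(6) = 6.375
E[Defend C] = 0.375·(0) + 0.625·(14) = 8.75
Best response: Defend C (8.75 is the largest).

Defend C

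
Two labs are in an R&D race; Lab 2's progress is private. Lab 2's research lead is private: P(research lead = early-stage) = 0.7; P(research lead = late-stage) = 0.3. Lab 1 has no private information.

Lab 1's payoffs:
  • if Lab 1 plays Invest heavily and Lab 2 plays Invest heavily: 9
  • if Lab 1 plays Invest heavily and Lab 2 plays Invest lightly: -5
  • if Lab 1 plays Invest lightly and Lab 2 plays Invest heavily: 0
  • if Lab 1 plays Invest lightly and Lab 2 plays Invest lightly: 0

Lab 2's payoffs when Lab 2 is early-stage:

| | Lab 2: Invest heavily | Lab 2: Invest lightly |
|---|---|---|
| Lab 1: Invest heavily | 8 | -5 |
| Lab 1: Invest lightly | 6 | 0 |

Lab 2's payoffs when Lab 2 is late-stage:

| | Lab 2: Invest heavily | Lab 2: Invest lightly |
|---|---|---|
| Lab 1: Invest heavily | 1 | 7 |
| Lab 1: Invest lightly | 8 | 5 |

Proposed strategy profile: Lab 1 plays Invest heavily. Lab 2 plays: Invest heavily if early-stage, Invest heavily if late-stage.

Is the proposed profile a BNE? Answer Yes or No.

A profile is a BNE iff every type of every player is best-responding given beliefs about the other side.
Lab 1 plays Invest heavily: E[Invest heavily] = 0.7·(9) + 0.3·(9) = 9; E[Invest lightly] = 0. Best-responding. ✓
Lab 2 (research lead early-stage), facing Invest heavily: Invest heavily gives 8, Invest lightly gives -5. Proposed Invest heavily is best. ✓
Lab 2 (research lead late-stage), facing Invest heavily: Invest heavily gives 1, Invest lightly gives 7. Proposed Invest heavily is not best — profitable deviation exists. ✗

No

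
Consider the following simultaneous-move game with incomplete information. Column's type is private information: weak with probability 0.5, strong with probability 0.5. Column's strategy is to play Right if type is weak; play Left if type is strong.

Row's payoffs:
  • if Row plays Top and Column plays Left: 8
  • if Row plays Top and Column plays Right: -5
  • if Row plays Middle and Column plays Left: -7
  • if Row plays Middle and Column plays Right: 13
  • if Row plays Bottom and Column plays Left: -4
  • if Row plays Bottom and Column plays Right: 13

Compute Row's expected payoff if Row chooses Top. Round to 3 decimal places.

Take the expectation over Column's type, weighting each type's action by its prior probability.
E[Top] = 0.5·(-5) + 0.5·8 = (-2.5) + 4 = 1.5

1.500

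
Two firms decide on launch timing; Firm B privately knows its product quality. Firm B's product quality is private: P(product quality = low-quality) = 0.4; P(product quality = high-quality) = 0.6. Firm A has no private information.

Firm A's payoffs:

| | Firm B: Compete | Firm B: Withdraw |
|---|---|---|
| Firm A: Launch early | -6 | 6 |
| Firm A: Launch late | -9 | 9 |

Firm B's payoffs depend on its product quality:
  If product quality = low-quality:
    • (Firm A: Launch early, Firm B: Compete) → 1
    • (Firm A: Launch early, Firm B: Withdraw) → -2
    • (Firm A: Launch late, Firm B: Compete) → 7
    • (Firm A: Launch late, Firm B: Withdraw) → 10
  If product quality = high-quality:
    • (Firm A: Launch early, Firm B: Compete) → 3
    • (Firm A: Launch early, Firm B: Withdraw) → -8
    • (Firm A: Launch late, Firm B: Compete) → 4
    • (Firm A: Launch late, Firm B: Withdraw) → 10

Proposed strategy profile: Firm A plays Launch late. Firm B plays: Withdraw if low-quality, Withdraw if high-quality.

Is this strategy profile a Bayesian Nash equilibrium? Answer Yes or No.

Yes

Firm A plays Launch late: E[Launch late] = 0.4·(9) + 0.6·(9) = 9; E[Launch early] = 6. Best-responding. ✓
Firm B (product quality low-quality), facing Launch late: Compete gives 7, Withdraw gives 10. Proposed Withdraw is best. ✓
Firm B (product quality high-quality), facing Launch late: Compete gives 4, Withdraw gives 10. Proposed Withdraw is best. ✓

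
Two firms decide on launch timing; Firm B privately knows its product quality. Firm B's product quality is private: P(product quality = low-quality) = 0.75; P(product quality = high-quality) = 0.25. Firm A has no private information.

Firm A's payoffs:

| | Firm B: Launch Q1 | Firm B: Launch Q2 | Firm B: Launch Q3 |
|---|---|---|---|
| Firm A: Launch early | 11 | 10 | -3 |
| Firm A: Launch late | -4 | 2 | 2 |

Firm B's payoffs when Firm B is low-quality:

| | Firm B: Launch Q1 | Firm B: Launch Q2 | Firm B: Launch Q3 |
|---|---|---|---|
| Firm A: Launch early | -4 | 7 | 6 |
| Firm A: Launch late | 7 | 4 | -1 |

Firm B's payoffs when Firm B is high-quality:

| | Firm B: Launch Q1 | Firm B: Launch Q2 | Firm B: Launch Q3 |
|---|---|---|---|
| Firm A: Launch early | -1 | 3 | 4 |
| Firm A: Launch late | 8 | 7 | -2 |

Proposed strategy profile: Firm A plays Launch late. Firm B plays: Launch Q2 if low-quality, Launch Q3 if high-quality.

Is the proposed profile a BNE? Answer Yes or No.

Firm A plays Launch late: E[Launch late] = 0.75·(2) + 0.25·(2) = 2; E[Launch early] = 6.75. Not best-responding. ✗
Firm B (product quality low-quality), facing Launch late: Launch Q1 gives 7, Launch Q2 gives 4, Launch Q3 gives -1. Proposed Launch Q2 is not best — profitable deviation exists. ✗
Firm B (product quality high-quality), facing Launch late: Launch Q1 gives 8, Launch Q2 gives 7, Launch Q3 gives -2. Proposed Launch Q3 is not best — profitable deviation exists. ✗

No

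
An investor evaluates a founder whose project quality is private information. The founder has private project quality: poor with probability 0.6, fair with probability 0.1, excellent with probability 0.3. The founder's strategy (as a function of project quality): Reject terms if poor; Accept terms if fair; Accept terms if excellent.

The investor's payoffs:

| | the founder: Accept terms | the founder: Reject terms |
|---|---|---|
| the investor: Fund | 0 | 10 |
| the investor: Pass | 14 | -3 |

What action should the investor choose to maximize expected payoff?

Compute the investor's expected payoff for each action, taking the expectation over the founder's type.
E[Fund] = 0.6·(10) + 0.1·(0) + 0.3·(0) = 6
E[Pass] = 0.6·(-3) + 0.1·(14) + 0.3·(14) = 3.8
Best response: Fund (6 is the largest).

Fund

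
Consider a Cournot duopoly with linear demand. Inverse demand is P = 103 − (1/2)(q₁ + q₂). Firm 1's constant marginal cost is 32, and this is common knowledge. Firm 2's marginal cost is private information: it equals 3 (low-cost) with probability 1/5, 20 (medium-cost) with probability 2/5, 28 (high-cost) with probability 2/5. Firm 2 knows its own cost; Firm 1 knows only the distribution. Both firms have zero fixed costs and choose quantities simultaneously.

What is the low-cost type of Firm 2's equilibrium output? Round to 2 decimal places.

80.40

Each type of Firm 2 best-responds to q₁; Firm 1 best-responds to the expected q₂ over Firm 2's types.
Firm 2 with cost c maximizes (103 − (1/2)(q₁+q₂) − c)·q₂, giving q₂(c) = (103 − c − (1/2)q₁).
E[c₂] = 1/5·3 + 2/5·20 + 2/5·28 = 19.8
Firm 1's FOC against E[q₂] yields q₁ = (103 − 2·32 + E[c₂])/(3/2) = (103 − 64 + 19.8)/(3/2) = 39.2.
q₂(low-cost) = (103 − 3 − (1/2)·39.2) = 80.4.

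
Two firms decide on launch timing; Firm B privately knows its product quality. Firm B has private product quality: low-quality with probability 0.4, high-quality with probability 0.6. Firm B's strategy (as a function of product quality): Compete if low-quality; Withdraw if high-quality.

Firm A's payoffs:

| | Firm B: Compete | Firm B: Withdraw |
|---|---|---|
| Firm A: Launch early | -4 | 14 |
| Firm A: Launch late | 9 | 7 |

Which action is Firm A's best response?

E[Launch early] = 0.4·(-4) + 0.6·(14) = 6.8
E[Launch late] = 0.4·(9) + 0.6·(7) = 7.8
Best response: Launch late (7.8 is the largest).

Launch late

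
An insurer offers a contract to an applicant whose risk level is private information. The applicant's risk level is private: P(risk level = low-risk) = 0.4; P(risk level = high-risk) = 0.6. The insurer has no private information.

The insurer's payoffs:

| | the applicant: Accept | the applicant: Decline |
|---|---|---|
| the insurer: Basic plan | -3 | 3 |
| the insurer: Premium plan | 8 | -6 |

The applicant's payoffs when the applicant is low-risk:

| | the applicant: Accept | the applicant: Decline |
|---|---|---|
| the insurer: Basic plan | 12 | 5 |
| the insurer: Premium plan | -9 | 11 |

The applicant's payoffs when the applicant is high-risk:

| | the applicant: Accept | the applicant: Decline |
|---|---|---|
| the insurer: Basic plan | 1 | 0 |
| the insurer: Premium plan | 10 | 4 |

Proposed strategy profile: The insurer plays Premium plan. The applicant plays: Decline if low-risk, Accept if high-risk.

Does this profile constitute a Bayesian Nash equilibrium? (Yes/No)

Yes

The insurer plays Premium plan: E[Premium plan] = 0.4·(-6) + 0.6·(8) = 2.4; E[Basic plan] = -0.6. Best-responding. ✓
The applicant (risk level low-risk), facing Premium plan: Accept gives -9, Decline gives 11. Proposed Decline is best. ✓
The applicant (risk level high-risk), facing Premium plan: Accept gives 10, Decline gives 4. Proposed Accept is best. ✓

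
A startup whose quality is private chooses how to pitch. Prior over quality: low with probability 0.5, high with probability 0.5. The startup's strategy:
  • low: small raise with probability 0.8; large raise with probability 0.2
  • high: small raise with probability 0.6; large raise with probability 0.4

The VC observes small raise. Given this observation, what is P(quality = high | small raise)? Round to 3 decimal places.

0.429

Apply Bayes' rule using the sender's strategy as the likelihood.
P(small raise) = 0.5·0.8 + 0.5·0.6 = 0.7
P(high | small raise) = (0.5·0.6) / 0.7 = 0.3 / 0.7 = 0.428571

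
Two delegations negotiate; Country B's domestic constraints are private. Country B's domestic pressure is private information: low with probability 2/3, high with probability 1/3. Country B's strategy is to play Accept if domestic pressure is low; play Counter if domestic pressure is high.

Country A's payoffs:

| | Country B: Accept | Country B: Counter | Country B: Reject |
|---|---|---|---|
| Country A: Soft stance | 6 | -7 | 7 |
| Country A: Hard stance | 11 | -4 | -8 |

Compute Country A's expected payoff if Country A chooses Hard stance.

6

E[Hard stance] = 2/3·11 + 1/3·(-4) = 22/3 + (-4/3) = 6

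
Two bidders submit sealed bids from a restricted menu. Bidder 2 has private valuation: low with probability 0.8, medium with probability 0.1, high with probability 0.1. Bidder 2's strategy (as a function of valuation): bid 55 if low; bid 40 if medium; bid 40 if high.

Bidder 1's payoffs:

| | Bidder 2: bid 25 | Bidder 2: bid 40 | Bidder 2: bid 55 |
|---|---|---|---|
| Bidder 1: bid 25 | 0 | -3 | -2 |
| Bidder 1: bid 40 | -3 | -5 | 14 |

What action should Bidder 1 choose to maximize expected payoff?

E[bid 25] = 0.8·(-2) + 0.1·(-3) + 0.1·(-3) = -2.2
E[bid 40] = 0.8·(14) + 0.1·(-5) + 0.1·(-5) = 10.2
Best response: bid 40 (10.2 is the largest).

bid 40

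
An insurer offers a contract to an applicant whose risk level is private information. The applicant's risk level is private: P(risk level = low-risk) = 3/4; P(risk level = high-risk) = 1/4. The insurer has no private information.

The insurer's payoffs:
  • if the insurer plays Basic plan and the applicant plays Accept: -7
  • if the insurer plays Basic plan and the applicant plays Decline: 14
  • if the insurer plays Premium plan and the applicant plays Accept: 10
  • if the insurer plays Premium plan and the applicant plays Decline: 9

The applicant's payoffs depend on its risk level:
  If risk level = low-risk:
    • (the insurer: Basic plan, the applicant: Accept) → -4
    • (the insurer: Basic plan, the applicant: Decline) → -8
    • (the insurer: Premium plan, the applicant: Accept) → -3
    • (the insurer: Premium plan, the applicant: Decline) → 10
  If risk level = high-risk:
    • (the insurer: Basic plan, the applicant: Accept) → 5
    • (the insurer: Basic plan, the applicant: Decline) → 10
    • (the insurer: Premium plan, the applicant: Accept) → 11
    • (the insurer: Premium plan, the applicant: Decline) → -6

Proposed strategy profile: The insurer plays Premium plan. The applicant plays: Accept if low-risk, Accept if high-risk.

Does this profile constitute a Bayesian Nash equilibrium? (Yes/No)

No

The insurer plays Premium plan: E[Premium plan] = 3/4·(10) + 1/4·(10) = 10; E[Basic plan] = -7. Best-responding. ✓
The applicant (risk level low-risk), facing Premium plan: Accept gives -3, Decline gives 10. Proposed Accept is not best — profitable deviation exists. ✗
The applicant (risk level high-risk), facing Premium plan: Accept gives 11, Decline gives -6. Proposed Accept is best. ✓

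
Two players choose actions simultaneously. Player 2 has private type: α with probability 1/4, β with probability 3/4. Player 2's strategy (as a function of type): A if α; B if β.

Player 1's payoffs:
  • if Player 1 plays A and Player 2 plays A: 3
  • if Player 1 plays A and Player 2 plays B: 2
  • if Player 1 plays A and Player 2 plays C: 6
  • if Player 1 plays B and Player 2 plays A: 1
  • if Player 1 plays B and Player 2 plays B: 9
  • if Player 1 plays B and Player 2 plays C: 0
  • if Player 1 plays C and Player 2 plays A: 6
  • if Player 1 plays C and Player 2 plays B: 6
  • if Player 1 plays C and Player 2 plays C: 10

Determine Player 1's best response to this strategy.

B

E[A] = 1/4·(3) + 3/4·(2) = 9/4
E[B] = 1/4·(1) + 3/4·(9) = 7
E[C] = 1/4·(6) + 3/4·(6) = 6
Best response: B (7 is the largest).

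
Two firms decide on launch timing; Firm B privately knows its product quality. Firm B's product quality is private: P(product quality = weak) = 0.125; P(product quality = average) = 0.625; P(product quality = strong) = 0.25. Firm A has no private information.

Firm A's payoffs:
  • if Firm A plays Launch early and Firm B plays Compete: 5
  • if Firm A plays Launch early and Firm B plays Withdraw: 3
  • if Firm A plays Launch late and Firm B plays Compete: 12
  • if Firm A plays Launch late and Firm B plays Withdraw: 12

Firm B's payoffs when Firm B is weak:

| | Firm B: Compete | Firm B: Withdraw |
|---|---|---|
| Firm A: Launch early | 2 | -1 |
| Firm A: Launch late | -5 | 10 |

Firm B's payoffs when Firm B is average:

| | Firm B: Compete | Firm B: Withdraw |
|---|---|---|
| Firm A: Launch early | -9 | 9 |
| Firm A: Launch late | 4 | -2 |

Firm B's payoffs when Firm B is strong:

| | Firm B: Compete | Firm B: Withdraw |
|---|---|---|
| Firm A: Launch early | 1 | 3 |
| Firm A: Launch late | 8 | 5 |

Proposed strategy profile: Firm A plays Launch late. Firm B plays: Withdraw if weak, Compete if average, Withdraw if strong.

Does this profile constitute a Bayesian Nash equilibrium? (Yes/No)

A profile is a BNE iff every type of every player is best-responding given beliefs about the other side.
Firm A plays Launch late: E[Launch late] = 0.125·(12) + 0.625·(12) + 0.25·(12) = 12; E[Launch early] = 4.25. Best-responding. ✓
Firm B (product quality weak), facing Launch late: Compete gives -5, Withdraw gives 10. Proposed Withdraw is best. ✓
Firm B (product quality average), facing Launch late: Compete gives 4, Withdraw gives -2. Proposed Compete is best. ✓
Firm B (product quality strong), facing Launch late: Compete gives 8, Withdraw gives 5. Proposed Withdraw is not best — profitable deviation exists. ✗

No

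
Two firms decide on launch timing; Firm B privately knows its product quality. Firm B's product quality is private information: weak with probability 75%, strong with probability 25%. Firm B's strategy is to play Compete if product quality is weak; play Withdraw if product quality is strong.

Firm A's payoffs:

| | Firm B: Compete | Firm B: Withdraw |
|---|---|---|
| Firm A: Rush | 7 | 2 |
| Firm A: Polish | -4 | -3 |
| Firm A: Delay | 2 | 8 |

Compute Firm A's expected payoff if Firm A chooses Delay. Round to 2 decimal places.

E[Delay] = 0.75·2 + 0.25·8 = 1.5 + 2 = 3.5

3.50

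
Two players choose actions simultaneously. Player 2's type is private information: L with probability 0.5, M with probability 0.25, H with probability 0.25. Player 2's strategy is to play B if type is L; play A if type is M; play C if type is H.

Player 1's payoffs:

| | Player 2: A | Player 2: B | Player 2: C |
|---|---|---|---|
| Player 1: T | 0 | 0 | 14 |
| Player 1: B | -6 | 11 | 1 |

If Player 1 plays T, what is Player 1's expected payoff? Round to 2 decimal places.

3.50

Take the expectation over Player 2's type, weighting each type's action by its prior probability.
E[T] = 0.5·0 + 0.25·0 + 0.25·14 = 0 + 0 + 3.5 = 3.5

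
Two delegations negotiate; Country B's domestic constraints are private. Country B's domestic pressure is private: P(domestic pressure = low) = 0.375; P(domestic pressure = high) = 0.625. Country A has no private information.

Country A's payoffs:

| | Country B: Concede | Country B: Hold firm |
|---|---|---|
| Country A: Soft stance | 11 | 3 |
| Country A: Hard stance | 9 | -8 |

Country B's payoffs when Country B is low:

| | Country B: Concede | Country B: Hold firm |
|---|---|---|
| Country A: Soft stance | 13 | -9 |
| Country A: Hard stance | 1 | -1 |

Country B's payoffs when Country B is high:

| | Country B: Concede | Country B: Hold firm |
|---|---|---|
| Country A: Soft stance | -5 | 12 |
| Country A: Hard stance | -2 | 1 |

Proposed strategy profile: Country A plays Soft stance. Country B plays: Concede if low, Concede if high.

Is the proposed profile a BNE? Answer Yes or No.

Country A plays Soft stance: E[Soft stance] = 0.375·(11) + 0.625·(11) = 11; E[Hard stance] = 9. Best-responding. ✓
Country B (domestic pressure low), facing Soft stance: Concede gives 13, Hold firm gives -9. Proposed Concede is best. ✓
Country B (domestic pressure high), facing Soft stance: Concede gives -5, Hold firm gives 12. Proposed Concede is not best — profitable deviation exists. ✗

No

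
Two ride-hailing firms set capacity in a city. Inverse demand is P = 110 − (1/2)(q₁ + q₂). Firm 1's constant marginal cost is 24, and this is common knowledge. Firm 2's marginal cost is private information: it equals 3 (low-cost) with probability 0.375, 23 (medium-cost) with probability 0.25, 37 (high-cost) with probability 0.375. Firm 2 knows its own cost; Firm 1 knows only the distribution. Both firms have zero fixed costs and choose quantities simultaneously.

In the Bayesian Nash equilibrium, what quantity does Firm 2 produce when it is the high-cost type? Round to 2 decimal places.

Firm 2 with cost c maximizes (110 − (1/2)(q₁+q₂) − c)·q₂, giving q₂(c) = (110 − c − (1/2)q₁).
E[c₂] = 0.375·3 + 0.25·23 + 0.375·37 = 20.75
Firm 1's FOC against E[q₂] yields q₁ = (110 − 2·24 + E[c₂])/(3/2) = (110 − 48 + 20.75)/(3/2) = 55.1667.
q₂(high-cost) = (110 − 37 − (1/2)·55.1667) = 45.4167.

45.42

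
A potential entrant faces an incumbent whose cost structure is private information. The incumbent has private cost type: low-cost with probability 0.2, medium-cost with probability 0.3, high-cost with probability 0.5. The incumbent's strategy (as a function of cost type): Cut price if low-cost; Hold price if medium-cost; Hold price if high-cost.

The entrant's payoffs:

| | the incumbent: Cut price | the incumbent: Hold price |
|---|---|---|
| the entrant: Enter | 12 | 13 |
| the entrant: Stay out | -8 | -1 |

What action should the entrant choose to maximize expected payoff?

E[Enter] = 0.2·(12) + 0.3·(13) + 0.5·(13) = 12.8
E[Stay out] = 0.2·(-8) + 0.3·(-1) + 0.5·(-1) = -2.4
Best response: Enter (12.8 is the largest).

Enter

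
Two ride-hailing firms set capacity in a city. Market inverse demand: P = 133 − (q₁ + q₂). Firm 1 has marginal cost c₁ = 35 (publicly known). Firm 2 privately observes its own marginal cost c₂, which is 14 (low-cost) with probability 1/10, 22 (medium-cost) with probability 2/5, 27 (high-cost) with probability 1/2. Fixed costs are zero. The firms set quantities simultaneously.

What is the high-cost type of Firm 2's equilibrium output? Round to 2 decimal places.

38.55

Type-c best response for Firm 2: q₂(c) = (133 − c)/2 − q₁/2.
Firm 1 maximizes expected profit; its first-order condition is 133 − 2q₁ − E[q₂] − 35 = 0.
Substituting E[q₂] and solving: E[c₂] = 23.7, so q₁ = (133 − 2·35 + 23.7)/3 = 28.9.
q₂(high-cost) = (133 − 27 − 28.9)/2 = 38.55.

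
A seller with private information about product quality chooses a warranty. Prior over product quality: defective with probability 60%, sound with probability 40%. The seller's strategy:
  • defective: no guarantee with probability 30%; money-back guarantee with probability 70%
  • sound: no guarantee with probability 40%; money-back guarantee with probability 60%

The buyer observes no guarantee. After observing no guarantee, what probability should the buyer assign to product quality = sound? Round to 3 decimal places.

0.471

P(no guarantee) = 0.6·0.3 + 0.4·0.4 = 0.34
P(sound | no guarantee) = (0.4·0.4) / 0.34 = 0.16 / 0.34 = 0.470588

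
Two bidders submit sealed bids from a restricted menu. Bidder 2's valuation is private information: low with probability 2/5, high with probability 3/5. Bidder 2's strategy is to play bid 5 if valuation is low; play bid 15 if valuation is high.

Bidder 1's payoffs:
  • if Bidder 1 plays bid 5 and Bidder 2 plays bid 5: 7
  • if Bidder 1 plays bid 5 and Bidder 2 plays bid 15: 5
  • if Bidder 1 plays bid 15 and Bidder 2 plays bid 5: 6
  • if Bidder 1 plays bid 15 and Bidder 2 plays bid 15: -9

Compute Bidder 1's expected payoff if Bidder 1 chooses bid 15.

E[bid 15] = 2/5·6 + 3/5·(-9) = 12/5 + (-27/5) = -3

-3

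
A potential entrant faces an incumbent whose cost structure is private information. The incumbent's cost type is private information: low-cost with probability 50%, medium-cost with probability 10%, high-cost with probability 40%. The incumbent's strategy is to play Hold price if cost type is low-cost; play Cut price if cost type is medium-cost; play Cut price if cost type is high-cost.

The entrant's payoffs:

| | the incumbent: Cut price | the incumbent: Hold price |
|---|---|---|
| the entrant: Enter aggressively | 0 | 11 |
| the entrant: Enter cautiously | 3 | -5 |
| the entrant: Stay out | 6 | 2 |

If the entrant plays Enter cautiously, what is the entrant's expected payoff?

-1

E[Enter cautiously] = 0.5·(-5) + 0.1·3 + 0.4·3 = (-2.5) + 0.3 + 1.2 = -1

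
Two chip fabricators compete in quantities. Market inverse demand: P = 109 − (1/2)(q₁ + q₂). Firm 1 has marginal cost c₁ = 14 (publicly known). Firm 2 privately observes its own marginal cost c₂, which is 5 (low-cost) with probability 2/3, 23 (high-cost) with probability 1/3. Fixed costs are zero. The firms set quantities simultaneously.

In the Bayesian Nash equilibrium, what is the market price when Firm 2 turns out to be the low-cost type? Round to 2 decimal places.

41.67

Each type of Firm 2 best-responds to q₁; Firm 1 best-responds to the expected q₂ over Firm 2's types.
Firm 2 with cost c maximizes (109 − (1/2)(q₁+q₂) − c)·q₂, giving q₂(c) = (109 − c − (1/2)q₁).
E[c₂] = 2/3·5 + 1/3·23 = 11
Firm 1's FOC against E[q₂] yields q₁ = (109 − 2·14 + E[c₂])/(3/2) = (109 − 28 + 11)/(3/2) = 61.3333.
q₂(low-cost) = 73.3333, so P = 109 − (1/2)·(61.3333 + 73.3333) = 41.6667.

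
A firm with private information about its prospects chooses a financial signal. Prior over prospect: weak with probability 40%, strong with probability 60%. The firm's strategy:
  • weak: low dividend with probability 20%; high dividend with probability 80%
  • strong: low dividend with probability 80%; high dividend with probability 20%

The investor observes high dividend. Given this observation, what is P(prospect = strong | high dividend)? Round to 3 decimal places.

P(high dividend) = 0.4·0.8 + 0.6·0.2 = 0.44
P(strong | high dividend) = (0.6·0.2) / 0.44 = 0.12 / 0.44 = 0.272727

0.273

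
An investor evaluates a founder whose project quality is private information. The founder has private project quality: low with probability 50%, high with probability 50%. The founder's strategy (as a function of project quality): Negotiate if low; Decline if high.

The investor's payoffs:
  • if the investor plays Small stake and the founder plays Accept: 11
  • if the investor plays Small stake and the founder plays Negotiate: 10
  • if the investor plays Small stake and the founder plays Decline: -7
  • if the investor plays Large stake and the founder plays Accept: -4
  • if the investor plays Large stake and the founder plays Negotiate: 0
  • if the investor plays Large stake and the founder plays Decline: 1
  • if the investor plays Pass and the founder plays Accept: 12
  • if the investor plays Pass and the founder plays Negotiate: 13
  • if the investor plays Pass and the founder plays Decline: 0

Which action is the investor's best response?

E[Small stake] = 0.5·(10) + 0.5·(-7) = 1.5
E[Large stake] = 0.5·(0) + 0.5·(1) = 0.5
E[Pass] = 0.5·(13) + 0.5·(0) = 6.5
Best response: Pass (6.5 is the largest).

Pass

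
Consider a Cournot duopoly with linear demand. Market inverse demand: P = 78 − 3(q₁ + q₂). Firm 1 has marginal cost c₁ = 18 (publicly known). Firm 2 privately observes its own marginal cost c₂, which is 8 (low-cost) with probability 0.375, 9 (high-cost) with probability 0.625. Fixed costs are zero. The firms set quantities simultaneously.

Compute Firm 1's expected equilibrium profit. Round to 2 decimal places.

94.92

Firm 2 with cost c maximizes (78 − 3(q₁+q₂) − c)·q₂, giving q₂(c) = (78 − c − 3q₁)/6.
E[c₂] = 0.375·8 + 0.625·9 = 8.625
Firm 1's FOC against E[q₂] yields q₁ = (78 − 2·18 + E[c₂])/9 = (78 − 36 + 8.625)/9 = 5.625.
E[P] = 78 − 3·(q₁ + E[q₂]) = 34.875; Firm 1's expected profit = (E[P] − 18)·q₁ = (34.875 − 18)·5.625 = 94.9219.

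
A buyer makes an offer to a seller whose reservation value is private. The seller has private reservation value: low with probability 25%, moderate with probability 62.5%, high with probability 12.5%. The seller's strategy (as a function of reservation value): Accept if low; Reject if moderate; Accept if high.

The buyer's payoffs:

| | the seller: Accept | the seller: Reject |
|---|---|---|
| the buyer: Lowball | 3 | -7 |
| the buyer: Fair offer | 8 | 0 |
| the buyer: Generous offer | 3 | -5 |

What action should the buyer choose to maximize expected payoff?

E[Lowball] = 0.25·(3) + 0.625·(-7) + 0.125·(3) = -3.25
E[Fair offer] = 0.25·(8) + 0.625·(0) + 0.125·(8) = 3
E[Generous offer] = 0.25·(3) + 0.625·(-5) + 0.125·(3) = -2
Best response: Fair offer (3 is the largest).

Fair offer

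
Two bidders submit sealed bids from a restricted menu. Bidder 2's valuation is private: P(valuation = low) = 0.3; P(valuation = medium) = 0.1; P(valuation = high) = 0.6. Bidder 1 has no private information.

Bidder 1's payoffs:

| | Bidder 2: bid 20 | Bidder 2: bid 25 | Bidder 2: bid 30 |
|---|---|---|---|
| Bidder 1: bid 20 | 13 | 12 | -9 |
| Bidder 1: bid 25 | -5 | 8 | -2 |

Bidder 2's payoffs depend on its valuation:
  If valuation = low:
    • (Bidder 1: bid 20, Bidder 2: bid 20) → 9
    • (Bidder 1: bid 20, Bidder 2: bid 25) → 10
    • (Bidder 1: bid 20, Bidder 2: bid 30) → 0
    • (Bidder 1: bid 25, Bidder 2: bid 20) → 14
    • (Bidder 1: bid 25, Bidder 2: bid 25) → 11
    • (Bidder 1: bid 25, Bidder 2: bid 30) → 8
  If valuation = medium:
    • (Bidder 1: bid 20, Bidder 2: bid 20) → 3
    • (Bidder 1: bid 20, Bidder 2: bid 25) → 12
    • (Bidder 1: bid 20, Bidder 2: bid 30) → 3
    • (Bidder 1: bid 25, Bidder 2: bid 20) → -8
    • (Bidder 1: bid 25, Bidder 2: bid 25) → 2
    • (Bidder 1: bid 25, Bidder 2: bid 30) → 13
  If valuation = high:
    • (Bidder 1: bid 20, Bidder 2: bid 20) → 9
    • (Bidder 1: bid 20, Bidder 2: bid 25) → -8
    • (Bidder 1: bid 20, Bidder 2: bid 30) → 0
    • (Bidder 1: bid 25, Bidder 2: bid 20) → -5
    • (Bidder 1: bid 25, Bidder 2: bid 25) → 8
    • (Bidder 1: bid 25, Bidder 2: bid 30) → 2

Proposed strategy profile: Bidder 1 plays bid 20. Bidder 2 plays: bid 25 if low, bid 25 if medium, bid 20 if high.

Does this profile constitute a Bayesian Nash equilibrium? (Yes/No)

Yes

Bidder 1 plays bid 20: E[bid 20] = 0.3·(12) + 0.1·(12) + 0.6·(13) = 12.6; E[bid 25] = 0.2. Best-responding. ✓
Bidder 2 (valuation low), facing bid 20: bid 20 gives 9, bid 25 gives 10, bid 30 gives 0. Proposed bid 25 is best. ✓
Bidder 2 (valuation medium), facing bid 20: bid 20 gives 3, bid 25 gives 12, bid 30 gives 3. Proposed bid 25 is best. ✓
Bidder 2 (valuation high), facing bid 20: bid 20 gives 9, bid 25 gives -8, bid 30 gives 0. Proposed bid 20 is best. ✓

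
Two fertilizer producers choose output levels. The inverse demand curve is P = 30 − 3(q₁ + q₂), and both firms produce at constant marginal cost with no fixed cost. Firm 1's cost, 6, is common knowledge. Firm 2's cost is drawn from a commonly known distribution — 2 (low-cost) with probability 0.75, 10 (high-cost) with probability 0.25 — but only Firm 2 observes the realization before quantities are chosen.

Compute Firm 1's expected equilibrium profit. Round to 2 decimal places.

Type-c best response for Firm 2: q₂(c) = (30 − c)/6 − q₁/2.
Firm 1 maximizes expected profit; its first-order condition is 30 − 6q₁ − 3E[q₂] − 6 = 0.
Substituting E[q₂] and solving: E[c₂] = 4, so q₁ = (30 − 2·6 + 4)/9 = 2.44444.
E[P] = 30 − 3·(q₁ + E[q₂]) = 13.3333; Firm 1's expected profit = (E[P] − 6)·q₁ = (13.3333 − 6)·2.44444 = 17.9259.

17.93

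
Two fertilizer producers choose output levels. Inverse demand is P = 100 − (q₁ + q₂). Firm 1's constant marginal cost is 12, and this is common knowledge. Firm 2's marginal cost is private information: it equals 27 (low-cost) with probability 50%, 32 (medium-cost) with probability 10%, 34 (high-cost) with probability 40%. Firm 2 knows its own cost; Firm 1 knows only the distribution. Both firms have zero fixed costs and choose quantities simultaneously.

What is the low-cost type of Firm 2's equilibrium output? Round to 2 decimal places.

Firm 2 with cost c maximizes (100 − (q₁+q₂) − c)·q₂, giving q₂(c) = (100 − c − q₁)/2.
E[c₂] = 0.5·27 + 0.1·32 + 0.4·34 = 30.3
Firm 1's FOC against E[q₂] yields q₁ = (100 − 2·12 + E[c₂])/3 = (100 − 24 + 30.3)/3 = 35.4333.
q₂(low-cost) = (100 − 27 − 35.4333)/2 = 18.7833.

18.78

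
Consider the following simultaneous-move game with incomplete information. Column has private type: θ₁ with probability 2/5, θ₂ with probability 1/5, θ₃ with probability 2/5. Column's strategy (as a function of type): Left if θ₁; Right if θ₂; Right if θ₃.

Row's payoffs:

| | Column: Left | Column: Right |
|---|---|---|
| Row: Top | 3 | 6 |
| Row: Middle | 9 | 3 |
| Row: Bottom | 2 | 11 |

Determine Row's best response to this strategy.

Compute Row's expected payoff for each action, taking the expectation over Column's type.
E[Top] = 2/5·(3) + 1/5·(6) + 2/5·(6) = 24/5
E[Middle] = 2/5·(9) + 1/5·(3) + 2/5·(3) = 27/5
E[Bottom] = 2/5·(2) + 1/5·(11) + 2/5·(11) = 37/5
Best response: Bottom (37/5 is the largest).

Bottom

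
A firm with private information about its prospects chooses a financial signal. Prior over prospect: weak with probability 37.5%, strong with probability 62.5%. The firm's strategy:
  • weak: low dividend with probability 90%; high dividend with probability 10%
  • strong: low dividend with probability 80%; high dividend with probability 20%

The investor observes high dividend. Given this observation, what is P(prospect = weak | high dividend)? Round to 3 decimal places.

P(high dividend) = 0.375·0.1 + 0.625·0.2 = 0.1625
P(weak | high dividend) = (0.375·0.1) / 0.1625 = 0.0375 / 0.1625 = 0.230769

0.231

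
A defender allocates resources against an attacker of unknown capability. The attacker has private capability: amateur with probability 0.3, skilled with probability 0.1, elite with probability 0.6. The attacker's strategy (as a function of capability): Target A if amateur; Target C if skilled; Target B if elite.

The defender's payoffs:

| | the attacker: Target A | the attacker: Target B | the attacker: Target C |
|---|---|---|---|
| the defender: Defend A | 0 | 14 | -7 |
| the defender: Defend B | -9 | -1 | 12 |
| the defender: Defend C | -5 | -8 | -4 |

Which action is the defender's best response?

Compute the defender's expected payoff for each action, taking the expectation over the attacker's type.
E[Defend A] = 0.3·(0) + 0.1·(-7) + 0.6·(14) = 7.7
E[Defend B] = 0.3·(-9) + 0.1·(12) + 0.6·(-1) = -2.1
E[Defend C] = 0.3·(-5) + 0.1·(-4) + 0.6·(-8) = -6.7
Best response: Defend A (7.7 is the largest).

Defend A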